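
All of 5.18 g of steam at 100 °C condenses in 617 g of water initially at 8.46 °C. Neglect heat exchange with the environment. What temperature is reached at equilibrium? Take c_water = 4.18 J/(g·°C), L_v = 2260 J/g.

Conservation of energy gives ΣQ = 0:
latent heat released on condensation: 5.18·2260 = 11707; condensate cools 100→T: 5.18·4.18·(T − 100) = 21.65(T − 100); original water: 2579.1(T − 8.46)
2600.7 T = 11707 + 2165.2 + 21819 = 35691
T ≈ 13.72 °C, under the boiling point, so the assumption holds.

T_f ≈ 13.7 °C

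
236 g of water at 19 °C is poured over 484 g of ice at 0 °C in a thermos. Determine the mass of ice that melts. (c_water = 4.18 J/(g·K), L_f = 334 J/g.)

Cooling the water to 0 °C releases 236×4.18×19 = 18743 J.
Fully melting the ice requires m_ice L_f = 484×334 = 161656 J.
18743 J < 161656 J, so only part of the ice melts and the system sits at 0 °C.
Mass melted = 18743/334 ≈ 56.12 g.

m_melted ≈ 56.1 g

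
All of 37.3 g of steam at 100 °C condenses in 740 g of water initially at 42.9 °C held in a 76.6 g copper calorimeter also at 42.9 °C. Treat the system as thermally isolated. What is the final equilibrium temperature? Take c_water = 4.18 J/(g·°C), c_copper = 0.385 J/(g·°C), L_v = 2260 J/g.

Setting the total heat transfer to zero:
condense steam: −37.3×2260 = −84298; condensed water 100 °C→T: 155.91(T − 100); water warms: 740×4.18×(T − 42.9) = 3093.2(T − 42.9); cup: 29.49(T − 42.9)
3278.6 T = 84298 + 15591 + 133963 = 233853
T ≈ 71.33 °C — below 100 °C, confirming all the steam condensed.

T_f ≈ 71.3 °C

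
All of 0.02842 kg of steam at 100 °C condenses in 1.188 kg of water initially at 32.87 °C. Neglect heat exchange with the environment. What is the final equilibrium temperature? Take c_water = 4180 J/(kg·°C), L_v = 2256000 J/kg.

Net heat exchanged in the isolated system is zero:
condense steam: −0.02842·2256000 = −64116
  condensed water 100 °C→T: 118.8(T − 100)
  water warms: 1.188·4180·(T − 32.87) = 4965.8(T − 32.87)
5084.6 T = 64116 + 11880 + 163227 = 239222
T ≈ 47.05 °C, under the boiling point, so the assumption holds.

T_f ≈ 47.0 °C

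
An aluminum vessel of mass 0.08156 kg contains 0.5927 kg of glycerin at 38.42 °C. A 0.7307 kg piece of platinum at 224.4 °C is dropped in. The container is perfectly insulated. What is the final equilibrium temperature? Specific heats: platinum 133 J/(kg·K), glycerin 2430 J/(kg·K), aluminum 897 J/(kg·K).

T_f ≈ 49.6 °C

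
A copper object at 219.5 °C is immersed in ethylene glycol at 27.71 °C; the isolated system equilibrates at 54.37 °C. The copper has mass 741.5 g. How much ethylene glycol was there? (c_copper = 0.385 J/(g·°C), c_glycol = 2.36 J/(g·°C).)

m ≈ 749 g

|Q_copper| = |Q_glycol|:
741.5×0.385×(219.5 − 54.37) = m×2.36×(54.37 − 27.71)
62.92 m = 47141  ⇒  m ≈ 749.2 g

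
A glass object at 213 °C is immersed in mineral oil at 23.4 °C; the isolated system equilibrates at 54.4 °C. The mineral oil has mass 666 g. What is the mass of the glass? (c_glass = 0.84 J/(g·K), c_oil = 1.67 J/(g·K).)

m ≈ 259 g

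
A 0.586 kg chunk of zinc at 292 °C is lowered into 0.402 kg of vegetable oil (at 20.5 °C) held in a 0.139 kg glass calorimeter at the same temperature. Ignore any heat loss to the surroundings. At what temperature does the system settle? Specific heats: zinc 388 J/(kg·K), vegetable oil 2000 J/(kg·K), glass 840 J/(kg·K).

Heat gained plus heat lost sum to zero:
0.586*388*(T − 292) + 0.402*2000*(T − 20.5) + 0.139*840*(T − 20.5) = 0
227.37(T − 292) + 804(T − 20.5) + 116.76(T − 20.5) = 0
1148.1 T = 85267
T = 85267/1148.1 ≈ 74.27 °C

T_f ≈ 74.3 °C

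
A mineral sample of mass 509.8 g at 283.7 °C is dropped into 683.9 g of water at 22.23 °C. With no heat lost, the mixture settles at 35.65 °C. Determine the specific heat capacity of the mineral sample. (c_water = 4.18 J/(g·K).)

m_s c (T_s − T_f) = m_water c_water (T_f − T_0):
509.8×c×(283.7 − 35.65) = 683.9×4.18×(35.65 − 22.23)
126456 c = 38364  ⇒  c ≈ 0.3034 J/(g·K)

c ≈ 0.303 J/(g·K)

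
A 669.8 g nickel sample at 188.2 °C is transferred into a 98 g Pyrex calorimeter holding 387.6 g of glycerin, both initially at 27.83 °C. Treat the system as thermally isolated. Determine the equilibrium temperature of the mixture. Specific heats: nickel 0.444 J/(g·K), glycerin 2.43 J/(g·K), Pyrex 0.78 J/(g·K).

Taking heat into each body as positive, Σ m c ΔT = 0:
669.8×0.444×(T − 188.2) + 387.6×2.43×(T − 27.83) + 98×0.78×(T − 27.83) = 0
(297.39 + 941.87 + 76.44) T = 297.39×188.2 + 941.87×27.83 + 76.44×27.83
T ≈ 64.08 °C

T_f ≈ 64.1 °C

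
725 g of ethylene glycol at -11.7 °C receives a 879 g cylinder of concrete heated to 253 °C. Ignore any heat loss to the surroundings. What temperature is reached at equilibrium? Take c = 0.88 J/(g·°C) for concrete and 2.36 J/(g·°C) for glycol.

T_f is the heat-capacity-weighted average of the initial temperatures:
T_f = (773.52·253 + 1711·(-11.7)) / (773.52 + 1711)
    = 175682 / 2484.5 ≈ 70.71 °C

T_f ≈ 70.7 °C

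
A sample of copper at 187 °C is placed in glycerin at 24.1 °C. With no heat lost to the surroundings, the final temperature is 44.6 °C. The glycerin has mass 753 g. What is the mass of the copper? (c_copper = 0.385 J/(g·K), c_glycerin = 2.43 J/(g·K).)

m ≈ 684 g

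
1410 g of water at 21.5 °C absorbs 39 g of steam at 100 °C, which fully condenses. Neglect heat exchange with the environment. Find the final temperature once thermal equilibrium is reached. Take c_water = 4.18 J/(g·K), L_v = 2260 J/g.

T_f ≈ 38.2 °C

Heat gained plus heat lost sum to zero:
latent heat released on condensation: 39×2260 = 88140; condensed water 100 °C→T: 163.02(T − 100); water warms: 1410×4.18×(T − 21.5) = 5893.8(T − 21.5)
6056.8 T = 88140 + 16302 + 126717 = 231159
T ≈ 38.17 °C (< 100 °C, so full condensation is consistent).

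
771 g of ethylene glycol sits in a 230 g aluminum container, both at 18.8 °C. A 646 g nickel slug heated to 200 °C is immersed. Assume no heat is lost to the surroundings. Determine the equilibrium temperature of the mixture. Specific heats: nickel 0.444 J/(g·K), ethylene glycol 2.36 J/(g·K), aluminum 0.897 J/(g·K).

T_f ≈ 41.3 °C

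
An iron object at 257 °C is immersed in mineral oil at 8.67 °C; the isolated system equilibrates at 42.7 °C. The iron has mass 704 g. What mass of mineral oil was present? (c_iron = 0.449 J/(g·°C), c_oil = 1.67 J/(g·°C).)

Heat lost by the iron = heat gained by the oil:
704·0.449·(257 − 42.7) = m·1.67·(42.7 − 8.67)
56.83 m = 67739  ⇒  m ≈ 1192 g

m ≈ 1190 g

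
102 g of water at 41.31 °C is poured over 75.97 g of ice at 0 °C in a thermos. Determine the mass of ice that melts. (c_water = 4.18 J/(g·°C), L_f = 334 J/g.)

m_melted ≈ 52.7 g

Water can give up m c ΔT = 102×4.18×41.31 = 17613 J before reaching 0 °C.
Fully melting the ice requires m_ice L_f = 75.97×334 = 25374 J.
That's not enough to melt it all — equilibrium is at 0 °C with ice remaining.
m_melted×334 = 17613  ⇒  m_melted ≈ 52.73 g.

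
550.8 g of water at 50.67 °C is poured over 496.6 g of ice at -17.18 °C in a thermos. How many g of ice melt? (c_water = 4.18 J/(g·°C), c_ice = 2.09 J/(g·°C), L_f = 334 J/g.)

m_melted ≈ 296 g

Water can give up m c ΔT = 550.8·4.18·50.67 = 116660 J before reaching 0 °C.
Warming the ice to 0 °C takes 496.6·2.09·17.18 = 17831 J, leaving 98829 J for melting.
Melting all 496.6 g of ice would need 496.6·334 = 165864 J.
Since 98829 < 165864 J, not all the ice melts; equilibrium is at 0 °C.
m_melted·334 = 98829  ⇒  m_melted ≈ 295.9 g.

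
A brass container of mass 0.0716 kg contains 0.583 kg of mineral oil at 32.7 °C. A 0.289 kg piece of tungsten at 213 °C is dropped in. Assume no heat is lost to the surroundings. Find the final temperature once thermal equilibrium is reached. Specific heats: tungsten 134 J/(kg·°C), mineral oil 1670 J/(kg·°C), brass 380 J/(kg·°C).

T_f ≈ 39.4 °C

Let T be the final temperature. ΣQ_i = 0:
0.289×134×(T − 213) + 0.583×1670×(T − 32.7) + 0.0716×380×(T − 32.7) = 0
38.73(T − 213) + 973.61(T − 32.7) + 27.21(T − 32.7) = 0
1039.5 T = 40975
T = 40975/1039.5 ≈ 39.42 °C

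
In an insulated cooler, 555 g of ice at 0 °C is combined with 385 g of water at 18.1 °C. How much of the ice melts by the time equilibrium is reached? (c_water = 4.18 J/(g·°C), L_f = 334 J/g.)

m_melted ≈ 87.2 g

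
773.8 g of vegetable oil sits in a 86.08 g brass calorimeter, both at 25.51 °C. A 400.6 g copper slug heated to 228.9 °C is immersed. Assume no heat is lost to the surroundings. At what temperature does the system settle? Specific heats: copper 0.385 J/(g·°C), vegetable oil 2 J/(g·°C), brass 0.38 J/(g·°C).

T_f ≈ 43.6 °C

Energy conservation, ΣQ = 0:
400.6×0.385×(T − 228.9) + 773.8×2×(T − 25.51) + 86.08×0.38×(T − 25.51) = 0
154.23(T − 228.9) + 1547.6(T − 25.51) + 32.71(T − 25.51) = 0
(154.23 + 1547.6 + 32.71) T = 154.23×228.9 + 1547.6×25.51 + 32.71×25.51
T = 75617/1734.5 ≈ 43.59 °C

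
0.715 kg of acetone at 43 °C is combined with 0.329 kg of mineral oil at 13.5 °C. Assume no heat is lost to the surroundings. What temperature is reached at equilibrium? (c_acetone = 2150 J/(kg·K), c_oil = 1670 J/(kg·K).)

Set heat shed by the hot body equal to heat absorbed by the cold body:
0.715×2150×(43 − T) = 0.329×1670×(T − 13.5)
1537.2(43 − T) = 549.43(T − 13.5)
2086.7 T = 73519  ⇒  T ≈ 35.23 °C

T_f ≈ 35.2 °C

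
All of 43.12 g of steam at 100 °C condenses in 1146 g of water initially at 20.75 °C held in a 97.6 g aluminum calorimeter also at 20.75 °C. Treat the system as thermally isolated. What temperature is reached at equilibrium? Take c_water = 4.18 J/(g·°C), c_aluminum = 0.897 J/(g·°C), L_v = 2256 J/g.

T_f ≈ 42.8 °C

Let T be the final temperature. ΣQ_i = 0:
latent heat released on condensation: 43.12×2256 = 97279; condensed water 100 °C→T: 180.24(T − 100); original water: 4790.3(T − 20.75); cup: 87.55(T − 20.75)
5058.1 T = 97279 + 18024 + 101215 = 216518
T ≈ 42.81 °C (< 100 °C, so full condensation is consistent).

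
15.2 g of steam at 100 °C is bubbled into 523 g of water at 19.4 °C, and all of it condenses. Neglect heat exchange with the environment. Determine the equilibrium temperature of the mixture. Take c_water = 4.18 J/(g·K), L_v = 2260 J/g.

T_f ≈ 36.9 °C

Heat gained plus heat lost sum to zero:
latent heat released on condensation: 15.2×2260 = 34352
  condensate cools 100→T: 15.2×4.18×(T − 100) = 63.54(T − 100)
  original water: 2186.1(T − 19.4)
2249.7 T = 34352 + 6353.6 + 42411 = 83117
T ≈ 36.95 °C, under the boiling point, so the assumption holds.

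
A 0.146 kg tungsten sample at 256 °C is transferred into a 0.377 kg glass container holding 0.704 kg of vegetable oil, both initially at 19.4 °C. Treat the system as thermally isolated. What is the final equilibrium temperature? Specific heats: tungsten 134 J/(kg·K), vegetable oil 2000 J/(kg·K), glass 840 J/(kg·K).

T_f ≈ 22.1 °C

T_f = Σ m_i c_i T_i / Σ m_i c_i:
T_f = (19.56*256 + 1408*19.4 + 316.68*19.4) / (19.56 + 1408 + 316.68)
    = 38467 / 1744.2 ≈ 22.05 °C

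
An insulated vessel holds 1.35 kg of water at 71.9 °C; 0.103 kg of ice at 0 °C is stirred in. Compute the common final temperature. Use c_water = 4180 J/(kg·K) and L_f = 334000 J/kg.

Net heat exchanged in the isolated system is zero:
latent heat to melt: 0.103·334000 = 34402; meltwater 0→T: 0.103·4180·T = 430.54 T; water cools: 1.35·4180·(T − 71.9) = 5643(T − 71.9)
6073.5 T = 405732 − 34402 = 371330
T ≈ 61.14 °C — above 0 °C, consistent with complete melting.

T_f ≈ 61.1 °C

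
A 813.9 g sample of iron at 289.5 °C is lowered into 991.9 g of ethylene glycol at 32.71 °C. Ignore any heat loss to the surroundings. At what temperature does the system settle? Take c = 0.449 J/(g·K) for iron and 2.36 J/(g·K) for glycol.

Set heat shed by the hot body equal to heat absorbed by the cold body:
813.9×0.449×(289.5 − T) = 991.9×2.36×(T − 32.71)
365.44(289.5 − T) = 2340.9(T − 32.71)
2706.3 T = 182366  ⇒  T ≈ 67.38 °C

T_f ≈ 67.4 °C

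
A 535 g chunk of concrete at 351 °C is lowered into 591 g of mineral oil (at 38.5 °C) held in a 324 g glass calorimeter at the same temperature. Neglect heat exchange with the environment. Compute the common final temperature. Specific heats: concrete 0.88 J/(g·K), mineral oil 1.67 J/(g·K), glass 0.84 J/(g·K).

Conservation of energy gives ΣQ = 0:
535*0.88*(T − 351) + 591*1.67*(T − 38.5) + 324*0.84*(T − 38.5) = 0
470.8(T − 351) + 986.97(T − 38.5) + 272.16(T − 38.5) = 0
(470.8 + 986.97 + 272.16) T = 470.8*351 + 986.97*38.5 + 272.16*38.5
T ≈ 123.55 °C

T_f ≈ 123.5 °C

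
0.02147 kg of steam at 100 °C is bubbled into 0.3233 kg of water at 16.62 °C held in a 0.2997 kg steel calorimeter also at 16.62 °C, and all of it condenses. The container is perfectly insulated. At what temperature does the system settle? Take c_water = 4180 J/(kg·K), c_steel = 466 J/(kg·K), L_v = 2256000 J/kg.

Setting the total heat transfer to zero:
latent heat released on condensation: 0.02147×2256000 = 48436
  condensed water 100 °C→T: 89.74(T − 100)
  original water: 1351.4(T − 16.62)
  steel cup: 0.2997×466×(T − 16.62) = 139.66(T − 16.62)
1580.8 T = 48436 + 8974.5 + 24781 = 82192
T ≈ 51.99 °C — below 100 °C, confirming all the steam condensed.

T_f ≈ 52.0 °C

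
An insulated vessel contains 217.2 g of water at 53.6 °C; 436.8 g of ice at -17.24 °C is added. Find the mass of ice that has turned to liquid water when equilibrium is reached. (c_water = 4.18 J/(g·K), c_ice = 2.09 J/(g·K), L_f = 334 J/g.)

m_melted ≈ 98.6 g

Water can give up m c ΔT = 217.2×4.18×53.6 = 48663 J before reaching 0 °C.
Of that, 436.8×2.09×17.24 = 15739 J goes to bring the ice to 0 °C, leaving 32925 J.
To melt every bit of ice: 436.8×334 = 145891 J.
Since 32925 < 145891 J, not all the ice melts; equilibrium is at 0 °C.
Mass melted = 32925/334 ≈ 98.58 g.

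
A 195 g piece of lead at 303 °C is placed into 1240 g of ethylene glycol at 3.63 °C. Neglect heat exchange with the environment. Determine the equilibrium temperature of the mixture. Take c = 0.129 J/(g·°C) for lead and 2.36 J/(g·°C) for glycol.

T_f ≈ 6.2 °C

T_f is the heat-capacity-weighted average of the initial temperatures:
T_f = (25.16·303 + 2926.4·3.63) / (25.16 + 2926.4)
    = 18245 / 2951.6 ≈ 6.18 °C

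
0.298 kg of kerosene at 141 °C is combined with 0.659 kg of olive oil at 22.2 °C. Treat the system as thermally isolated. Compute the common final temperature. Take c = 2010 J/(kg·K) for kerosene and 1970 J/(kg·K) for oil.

|Q_kerosene| = |Q_oil|:
0.298×2010×(141 − T) = 0.659×1970×(T − 22.2)
598.98(141 − T) = 1298.2(T − 22.2)
1897.2 T = 113277  ⇒  T ≈ 59.71 °C

T_f ≈ 59.7 °C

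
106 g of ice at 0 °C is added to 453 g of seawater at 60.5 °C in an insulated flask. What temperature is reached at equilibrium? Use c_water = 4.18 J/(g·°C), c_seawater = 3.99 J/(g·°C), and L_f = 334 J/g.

T_f ≈ 32.9 °C

Let T be the final temperature. ΣQ_i = 0:
fusion: m_ice L_f = 106×334 = 35404
  meltwater 0→T: 106×4.18×T = 443.08 T
  seawater: 1807.5(T − 60.5)
2250.6 T = 109352 − 35404 = 73948
T ≈ 32.86 °C — above 0 °C, consistent with complete melting.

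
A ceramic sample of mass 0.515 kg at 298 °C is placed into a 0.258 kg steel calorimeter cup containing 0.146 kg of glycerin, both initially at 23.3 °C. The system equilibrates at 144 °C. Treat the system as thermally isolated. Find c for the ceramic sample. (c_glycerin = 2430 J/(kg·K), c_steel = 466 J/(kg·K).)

c ≈ 723 J/(kg·K)

Taking heat into each body as positive, Σ m c ΔT = 0:
0.515×c×(144 − 298) + 0.146×2430×(144 − 23.3) + 0.258×466×(144 − 23.3) = 0
-79.31 c = -57333
c = -57333/-79.31 ≈ 722.9 J/(kg·K)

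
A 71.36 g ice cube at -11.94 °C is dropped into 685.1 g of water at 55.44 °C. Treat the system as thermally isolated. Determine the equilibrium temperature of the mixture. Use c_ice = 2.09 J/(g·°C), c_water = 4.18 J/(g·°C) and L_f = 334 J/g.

Net heat exchanged in the isolated system is zero:
warm ice to 0 °C: 71.36×2.09×(0 − (-11.94)) = 1780.8; melt ice: 71.36×334 = 23834; warm the meltwater: 298.28 T; water: 2863.7(T − 55.44)
3162 T = 158765 − 25615 = 133150
T ≈ 42.11 °C — above 0 °C, consistent with complete melting.

T_f ≈ 42.1 °C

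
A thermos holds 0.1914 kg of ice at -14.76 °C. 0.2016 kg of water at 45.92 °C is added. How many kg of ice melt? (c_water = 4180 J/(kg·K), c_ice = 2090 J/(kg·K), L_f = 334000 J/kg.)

Cooling the water to 0 °C releases 0.2016×4180×45.92 = 38696 J.
Of that, 0.1914×2090×14.76 = 5904.4 J goes to bring the ice to 0 °C, leaving 32792 J.
To melt every bit of ice: 0.1914×334000 = 63928 J.
Since 32792 < 63928 J, not all the ice melts; equilibrium is at 0 °C.
m_melted×334000 = 32792  ⇒  m_melted ≈ 0.09818 kg.

m_melted ≈ 0.0982 kg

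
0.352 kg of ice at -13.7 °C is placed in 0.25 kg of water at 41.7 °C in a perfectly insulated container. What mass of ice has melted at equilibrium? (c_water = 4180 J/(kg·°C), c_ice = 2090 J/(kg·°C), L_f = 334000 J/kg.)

Cooling the water to 0 °C releases 0.25×4180×41.7 = 43576 J.
Warming the ice to 0 °C takes 0.352×2090×13.7 = 10079 J, leaving 33498 J for melting.
Melting all 0.352 kg of ice would need 0.352×334000 = 117568 J.
33498 J < 117568 J, so only part of the ice melts and the system sits at 0 °C.
Mass melted = 33498/334000 ≈ 0.1003 kg.

m_melted ≈ 0.1 kg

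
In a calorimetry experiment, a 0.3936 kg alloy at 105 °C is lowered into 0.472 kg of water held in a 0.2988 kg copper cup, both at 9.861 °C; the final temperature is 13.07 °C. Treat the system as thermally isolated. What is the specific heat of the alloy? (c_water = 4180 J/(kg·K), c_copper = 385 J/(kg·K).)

c ≈ 185 J/(kg·K)

Net heat exchanged in the isolated system is zero:
0.3936·c·(13.07 − 105) + 0.472·4180·(13.07 − 9.861) + 0.2988·385·(13.07 − 9.861) = 0
-36.18 c = -6700.4
c = -6700.4/-36.18 ≈ 185.2 J/(kg·K)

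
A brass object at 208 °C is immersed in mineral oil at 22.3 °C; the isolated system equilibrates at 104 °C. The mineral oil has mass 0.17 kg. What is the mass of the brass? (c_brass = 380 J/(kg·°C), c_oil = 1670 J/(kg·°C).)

m ≈ 0.587 kg

Heat lost by the brass = heat gained by the oil:
m·380·(208 − 104) = 0.17·1670·(104 − 22.3)
39520 m = 23195  ⇒  m ≈ 0.5869 kg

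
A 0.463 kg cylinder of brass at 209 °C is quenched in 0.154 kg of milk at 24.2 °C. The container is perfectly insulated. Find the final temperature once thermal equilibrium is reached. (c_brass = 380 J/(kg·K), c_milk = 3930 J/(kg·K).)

Heat lost by the brass equals heat gained by the milk:
0.463×380×(209 − T) = 0.154×3930×(T − 24.2)
175.94(209 − T) = 605.22(T − 24.2)
781.16 T = 51418  ⇒  T ≈ 65.82 °C

T_f ≈ 65.8 °C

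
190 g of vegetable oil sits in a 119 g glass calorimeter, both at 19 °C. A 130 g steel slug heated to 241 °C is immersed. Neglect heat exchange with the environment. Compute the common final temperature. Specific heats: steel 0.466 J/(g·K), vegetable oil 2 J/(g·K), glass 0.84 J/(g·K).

T_f ≈ 43.9 °C

Net heat exchanged in the isolated system is zero:
130*0.466*(T − 241) + 190*2*(T − 19) + 119*0.84*(T − 19) = 0
60.58(T − 241) + 380(T − 19) + 99.96(T − 19) = 0
540.54 T = 23719
T ≈ 43.88 °C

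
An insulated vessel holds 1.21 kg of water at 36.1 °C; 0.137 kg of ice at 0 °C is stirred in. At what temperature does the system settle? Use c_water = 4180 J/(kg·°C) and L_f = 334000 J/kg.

T_f ≈ 24.3 °C

Energy balance with sensible and latent terms:
melt ice: 0.137·334000 = 45758; warm the meltwater: 572.66 T; water cools: 1.21·4180·(T − 36.1) = 5057.8(T − 36.1)
5630.5 T = 182587 − 45758 = 136829
T ≈ 24.30 °C. Since T > 0 °C, the all-ice-melts assumption holds.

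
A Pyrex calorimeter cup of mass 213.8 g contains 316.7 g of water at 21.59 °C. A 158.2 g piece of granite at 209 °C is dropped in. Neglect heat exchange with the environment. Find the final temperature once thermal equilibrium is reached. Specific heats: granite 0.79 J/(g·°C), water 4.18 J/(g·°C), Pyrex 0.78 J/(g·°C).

T_f ≈ 36.1 °C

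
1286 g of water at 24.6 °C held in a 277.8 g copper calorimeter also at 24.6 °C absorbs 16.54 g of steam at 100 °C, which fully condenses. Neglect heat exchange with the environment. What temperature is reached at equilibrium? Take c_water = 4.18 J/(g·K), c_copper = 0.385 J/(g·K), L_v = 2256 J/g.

T_f ≈ 32.3 °C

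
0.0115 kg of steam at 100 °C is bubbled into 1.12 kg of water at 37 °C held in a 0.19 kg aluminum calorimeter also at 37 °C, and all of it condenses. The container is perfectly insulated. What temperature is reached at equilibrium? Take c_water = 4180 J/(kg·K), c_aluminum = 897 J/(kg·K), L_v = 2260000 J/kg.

Energy balance with sensible and latent terms:
steam→water at 100 °C releases m L_v = 0.0115·2260000 = 25990
  condensed water 100 °C→T: 48.07(T − 100)
  water warms: 1.12·4180·(T − 37) = 4681.6(T − 37)
  aluminum cup: 0.19·897·(T − 37) = 170.43(T − 37)
4900.1 T = 25990 + 4807 + 179525 = 210322
T ≈ 42.92 °C, under the boiling point, so the assumption holds.

T_f ≈ 42.9 °C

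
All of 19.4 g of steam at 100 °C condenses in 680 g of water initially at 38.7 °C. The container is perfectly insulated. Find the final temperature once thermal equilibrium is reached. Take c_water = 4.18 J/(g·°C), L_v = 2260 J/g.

Conservation of energy gives ΣQ = 0:
steam→water at 100 °C releases m L_v = 19.4·2260 = 43844
  condensate cools 100→T: 19.4·4.18·(T − 100) = 81.09(T − 100)
  original water: 2842.4(T − 38.7)
2923.5 T = 43844 + 8109.2 + 110001 = 161954
T ≈ 55.40 °C — below 100 °C, confirming all the steam condensed.

T_f ≈ 55.4 °C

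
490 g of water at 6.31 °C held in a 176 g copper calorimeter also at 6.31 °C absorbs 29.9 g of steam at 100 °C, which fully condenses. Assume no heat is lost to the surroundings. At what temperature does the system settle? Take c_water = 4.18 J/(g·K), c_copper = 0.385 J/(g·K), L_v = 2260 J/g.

T_f ≈ 41.7 °C

Energy conservation, ΣQ = 0:
steam→water at 100 °C releases m L_v = 29.9·2260 = 67574
  condensate cools 100→T: 29.9·4.18·(T − 100) = 124.98(T − 100)
  water warms: 490·4.18·(T − 6.31) = 2048.2(T − 6.31)
  copper cup: 176·0.385·(T − 6.31) = 67.76(T − 6.31)
2240.9 T = 67574 + 12498 + 13352 = 93424
T ≈ 41.69 °C — below 100 °C, confirming all the steam condensed.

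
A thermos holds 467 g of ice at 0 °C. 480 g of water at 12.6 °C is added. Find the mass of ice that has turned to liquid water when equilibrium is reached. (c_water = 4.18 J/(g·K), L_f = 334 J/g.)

Cooling the water to 0 °C releases 480×4.18×12.6 = 25281 J.
To melt every bit of ice: 467×334 = 155978 J.
That's not enough to melt it all — equilibrium is at 0 °C with ice remaining.
m_melted×334 = 25281  ⇒  m_melted ≈ 75.69 g.

m_melted ≈ 75.7 g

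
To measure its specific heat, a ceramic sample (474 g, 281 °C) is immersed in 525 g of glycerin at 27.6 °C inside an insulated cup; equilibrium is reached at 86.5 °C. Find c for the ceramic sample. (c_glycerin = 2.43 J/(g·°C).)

Heat lost by the ceramic sample = heat gained by the glycerin:
474·c·(281 − 86.5) = 525·2.43·(86.5 − 27.6)
92193 c = 75142  ⇒  c ≈ 0.815 J/(g·°C)

c ≈ 0.815 J/(g·°C)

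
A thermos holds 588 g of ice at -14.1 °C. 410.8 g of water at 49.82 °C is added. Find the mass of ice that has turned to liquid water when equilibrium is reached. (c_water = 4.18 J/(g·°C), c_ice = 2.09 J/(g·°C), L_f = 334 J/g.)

m_melted ≈ 204 g

Water can give up m c ΔT = 410.8×4.18×49.82 = 85548 J before reaching 0 °C.
Of that, 588×2.09×14.1 = 17328 J goes to bring the ice to 0 °C, leaving 68220 J.
Fully melting the ice requires m_ice L_f = 588×334 = 196392 J.
Since 68220 < 196392 J, not all the ice melts; equilibrium is at 0 °C.
m_melted×334 = 68220  ⇒  m_melted ≈ 204.3 g.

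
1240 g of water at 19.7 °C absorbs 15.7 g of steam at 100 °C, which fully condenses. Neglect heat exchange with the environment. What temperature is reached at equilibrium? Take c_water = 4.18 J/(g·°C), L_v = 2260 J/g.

Energy conservation, ΣQ = 0:
latent heat released on condensation: 15.7·2260 = 35482; condensate cools 100→T: 15.7·4.18·(T − 100) = 65.63(T − 100); water warms: 1240·4.18·(T − 19.7) = 5183.2(T − 19.7)
5248.8 T = 35482 + 6562.6 + 102109 = 144154
T ≈ 27.46 °C — below 100 °C, confirming all the steam condensed.

T_f ≈ 27.5 °C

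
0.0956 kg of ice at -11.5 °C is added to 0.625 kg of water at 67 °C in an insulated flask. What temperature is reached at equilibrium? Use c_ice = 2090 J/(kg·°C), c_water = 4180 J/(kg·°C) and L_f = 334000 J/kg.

T_f ≈ 46.7 °C

Sum of m c ΔT and latent-heat terms is zero:
warm ice to 0 °C: 0.0956×2090×(0 − (-11.5)) = 2297.7
  melt ice: 0.0956×334000 = 31930
  meltwater 0→T: 0.0956×4180×T = 399.61 T
  water: 2612.5(T − 67)
3012.1 T = 175038 − 34228 = 140809
T ≈ 46.75 °C. Since T > 0 °C, the all-ice-melts assumption holds.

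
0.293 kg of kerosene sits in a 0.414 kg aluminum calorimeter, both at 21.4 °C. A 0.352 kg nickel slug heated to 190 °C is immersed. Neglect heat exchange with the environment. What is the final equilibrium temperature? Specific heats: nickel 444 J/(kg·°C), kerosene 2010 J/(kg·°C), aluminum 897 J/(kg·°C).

With ΣQ=0 the equilibrium temperature is the m·c-weighted mean:
T_f = (156.29*190 + 588.93*21.4 + 371.36*21.4) / (156.29 + 588.93 + 371.36)
    = 50245 / 1116.6 ≈ 45.00 °C

T_f ≈ 45.0 °C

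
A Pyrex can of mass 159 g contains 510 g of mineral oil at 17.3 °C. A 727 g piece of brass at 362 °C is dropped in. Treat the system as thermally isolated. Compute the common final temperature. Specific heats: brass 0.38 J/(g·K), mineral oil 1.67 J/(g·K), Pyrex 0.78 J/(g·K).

Heat gained plus heat lost sum to zero:
727·0.38·(T − 362) + 510·1.67·(T − 17.3) + 159·0.78·(T − 17.3) = 0
276.26(T − 362) + 851.7(T − 17.3) + 124.02(T − 17.3) = 0
1252 T = 116886
T ≈ 93.36 °C

T_f ≈ 93.4 °C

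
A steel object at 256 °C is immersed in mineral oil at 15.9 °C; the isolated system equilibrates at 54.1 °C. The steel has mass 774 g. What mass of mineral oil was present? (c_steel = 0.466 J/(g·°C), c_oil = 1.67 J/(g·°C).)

m ≈ 1140 g

Heat gained plus heat lost sum to zero:
774·0.466·(54.1 − 256) + m·1.67·(54.1 − 15.9) = 0
63.79 m = 72822
m = 72822/63.79 ≈ 1142 g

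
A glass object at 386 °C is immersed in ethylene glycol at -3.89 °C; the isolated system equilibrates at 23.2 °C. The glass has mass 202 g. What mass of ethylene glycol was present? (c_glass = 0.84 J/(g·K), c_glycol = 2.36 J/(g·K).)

Conservation of energy gives ΣQ = 0:
202×0.84×(23.2 − 386) + m×2.36×(23.2 − (-3.89)) = 0
63.93 m = 61560
m = 61560/63.93 ≈ 962.9 g

m ≈ 963 g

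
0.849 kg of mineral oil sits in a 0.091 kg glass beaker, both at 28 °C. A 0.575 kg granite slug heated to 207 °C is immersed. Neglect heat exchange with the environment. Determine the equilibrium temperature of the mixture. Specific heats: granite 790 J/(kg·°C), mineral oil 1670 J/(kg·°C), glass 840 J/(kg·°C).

Setting the total heat transfer to zero:
0.575*790*(T − 207) + 0.849*1670*(T − 28) + 0.091*840*(T − 28) = 0
(454.25 + 1417.8 + 76.44) T = 454.25*207 + 1417.8*28 + 76.44*28
T ≈ 69.73 °C

T_f ≈ 69.7 °C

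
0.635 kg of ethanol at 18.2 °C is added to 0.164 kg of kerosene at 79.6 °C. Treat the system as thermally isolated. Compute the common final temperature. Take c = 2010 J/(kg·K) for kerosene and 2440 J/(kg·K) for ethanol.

T_f ≈ 29.0 °C

Taking heat into each body as positive, Σ m c ΔT = 0:
0.164×2010×(T − 79.6) + 0.635×2440×(T − 18.2) = 0
1879 T = 54438
T ≈ 28.97 °C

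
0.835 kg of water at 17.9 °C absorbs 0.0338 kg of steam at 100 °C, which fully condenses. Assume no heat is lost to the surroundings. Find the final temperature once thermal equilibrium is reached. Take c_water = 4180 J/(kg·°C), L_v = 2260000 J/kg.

Net heat exchanged in the isolated system is zero:
steam→water at 100 °C releases m L_v = 0.0338×2260000 = 76388
  condensed water 100 °C→T: 141.28(T − 100)
  water warms: 0.835×4180×(T − 17.9) = 3490.3(T − 17.9)
3631.6 T = 76388 + 14128 + 62476 = 152993
T ≈ 42.13 °C, under the boiling point, so the assumption holds.

T_f ≈ 42.1 °C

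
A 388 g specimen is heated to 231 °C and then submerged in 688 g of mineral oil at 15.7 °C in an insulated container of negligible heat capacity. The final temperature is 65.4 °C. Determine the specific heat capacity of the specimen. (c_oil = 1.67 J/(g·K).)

c ≈ 0.889 J/(g·K)

Heat lost by the specimen = heat gained by the oil:
388·c·(231 − 65.4) = 688·1.67·(65.4 − 15.7)
64253 c = 57103  ⇒  c ≈ 0.8887 J/(g·K)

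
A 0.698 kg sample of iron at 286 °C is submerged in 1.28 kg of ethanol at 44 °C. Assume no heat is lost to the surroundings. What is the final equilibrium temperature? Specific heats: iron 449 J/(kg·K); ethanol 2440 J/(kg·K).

T_f ≈ 66.1 °C

Net heat exchanged in the isolated system is zero:
0.698×449×(T − 286) + 1.28×2440×(T − 44) = 0
3436.6 T = 227054
T = 227054 / 3436.6 = 66.1 °C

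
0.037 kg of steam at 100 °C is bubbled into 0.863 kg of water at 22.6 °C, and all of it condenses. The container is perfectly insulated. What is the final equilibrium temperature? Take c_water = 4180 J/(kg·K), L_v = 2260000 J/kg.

T_f ≈ 48.0 °C

Conservation of energy gives ΣQ = 0:
condense steam: −0.037·2260000 = −83620
  condensed water 100 °C→T: 154.66(T − 100)
  original water: 3607.3(T − 22.6)
3762 T = 83620 + 15466 + 81526 = 180612
T ≈ 48.01 °C — below 100 °C, confirming all the steam condensed.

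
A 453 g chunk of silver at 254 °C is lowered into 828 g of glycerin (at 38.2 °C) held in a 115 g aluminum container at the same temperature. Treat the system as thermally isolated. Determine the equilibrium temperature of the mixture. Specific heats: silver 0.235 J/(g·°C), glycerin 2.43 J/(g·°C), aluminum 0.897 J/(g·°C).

T_f = Σ m_i c_i T_i / Σ m_i c_i:
T_f = (106.45*254 + 2012*38.2 + 103.16*38.2) / (106.45 + 2012 + 103.16)
    = 107840 / 2221.7 ≈ 48.54 °C

T_f ≈ 48.5 °C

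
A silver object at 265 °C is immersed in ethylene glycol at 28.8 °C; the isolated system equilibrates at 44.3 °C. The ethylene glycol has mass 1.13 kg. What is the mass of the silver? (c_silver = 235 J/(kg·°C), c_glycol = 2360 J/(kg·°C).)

m ≈ 0.797 kg

Taking heat into each body as positive, Σ m c ΔT = 0:
m×235×(44.3 − 265) + 1.13×2360×(44.3 − 28.8) = 0
-51864 m = -41335
m = -41335/-51864 ≈ 0.797 kg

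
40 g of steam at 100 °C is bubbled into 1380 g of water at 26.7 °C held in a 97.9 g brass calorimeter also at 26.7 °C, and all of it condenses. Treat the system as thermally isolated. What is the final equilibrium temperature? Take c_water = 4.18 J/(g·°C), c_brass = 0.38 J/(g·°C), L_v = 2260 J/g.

T_f ≈ 43.9 °C

Net heat exchanged in the isolated system is zero:
steam→water at 100 °C releases m L_v = 40·2260 = 90400; condensed water 100 °C→T: 167.2(T − 100); original water: 5768.4(T − 26.7); brass cup: 97.9·0.38·(T − 26.7) = 37.2(T − 26.7)
5972.8 T = 90400 + 16720 + 155010 = 262130
T ≈ 43.89 °C — below 100 °C, confirming all the steam condensed.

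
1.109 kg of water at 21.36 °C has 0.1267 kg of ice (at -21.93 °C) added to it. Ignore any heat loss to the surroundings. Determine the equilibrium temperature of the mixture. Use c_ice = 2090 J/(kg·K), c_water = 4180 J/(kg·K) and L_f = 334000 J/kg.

Let T be the final temperature. ΣQ_i = 0:
warm ice to 0 °C: 0.1267×2090×(0 − (-21.93)) = 5807.1
  melt ice: 0.1267×334000 = 42318
  warm the meltwater: 529.61 T
  water cools: 1.109×4180×(T − 21.36) = 4635.6(T − 21.36)
5165.2 T = 99017 − 48125 = 50892
T ≈ 9.85 °C — above 0 °C, consistent with complete melting.

T_f ≈ 9.9 °C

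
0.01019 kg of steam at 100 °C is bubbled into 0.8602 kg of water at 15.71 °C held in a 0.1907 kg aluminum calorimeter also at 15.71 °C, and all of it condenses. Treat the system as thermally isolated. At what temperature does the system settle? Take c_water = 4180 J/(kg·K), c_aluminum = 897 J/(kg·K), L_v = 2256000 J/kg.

T_f ≈ 22.7 °C

Conservation of energy gives ΣQ = 0:
latent heat released on condensation: 0.01019×2256000 = 22989; condensed water 100 °C→T: 42.59(T − 100); water warms: 0.8602×4180×(T − 15.71) = 3595.6(T − 15.71); aluminum cup: 0.1907×897×(T − 15.71) = 171.06(T − 15.71)
3809.3 T = 22989 + 4259.4 + 59175 = 86423
T ≈ 22.69 °C — below 100 °C, confirming all the steam condensed.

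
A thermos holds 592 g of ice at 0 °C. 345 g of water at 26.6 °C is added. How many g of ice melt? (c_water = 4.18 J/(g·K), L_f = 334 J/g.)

m_melted ≈ 115 g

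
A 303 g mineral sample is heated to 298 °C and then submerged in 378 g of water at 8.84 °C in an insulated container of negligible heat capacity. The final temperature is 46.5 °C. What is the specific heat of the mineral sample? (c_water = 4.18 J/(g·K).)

c ≈ 0.781 J/(g·K)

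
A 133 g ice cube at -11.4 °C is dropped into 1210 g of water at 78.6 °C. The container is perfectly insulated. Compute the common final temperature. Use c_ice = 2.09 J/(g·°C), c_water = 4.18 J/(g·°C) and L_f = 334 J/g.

Let T be the final temperature. ΣQ_i = 0:
warm ice to 0 °C: 133·2.09·(0 − (-11.4)) = 3168.9
  latent heat to melt: 133·334 = 44422
  warm the meltwater: 555.94 T
  water cools: 1210·4.18·(T − 78.6) = 5057.8(T − 78.6)
5613.7 T = 397543 − 47591 = 349952
T ≈ 62.34 °C — above 0 °C, consistent with complete melting.

T_f ≈ 62.3 °C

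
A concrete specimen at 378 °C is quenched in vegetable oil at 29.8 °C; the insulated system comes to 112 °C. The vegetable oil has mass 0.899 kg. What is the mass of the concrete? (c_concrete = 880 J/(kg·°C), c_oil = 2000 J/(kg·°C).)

m ≈ 0.631 kg

Heat lost by the concrete = heat gained by the oil:
m×880×(378 − 112) = 0.899×2000×(112 − 29.8)
234080 m = 147796  ⇒  m ≈ 0.6314 kg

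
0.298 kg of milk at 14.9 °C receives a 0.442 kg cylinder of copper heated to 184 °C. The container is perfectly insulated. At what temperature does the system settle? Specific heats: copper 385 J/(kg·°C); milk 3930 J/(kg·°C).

T_f ≈ 36.4 °C

Taking heat into each body as positive, Σ m c ΔT = 0:
0.442*385*(T − 184) + 0.298*3930*(T − 14.9) = 0
1341.3 T = 48761
T = 48761 / 1341.3 = 36.4 °C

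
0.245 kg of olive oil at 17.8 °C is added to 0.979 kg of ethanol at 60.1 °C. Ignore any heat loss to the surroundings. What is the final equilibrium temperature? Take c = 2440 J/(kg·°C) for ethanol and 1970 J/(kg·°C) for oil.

T_f ≈ 53.0 °C

Let T be the final temperature. ΣQ_i = 0:
0.979·2440·(T − 60.1) + 0.245·1970·(T − 17.8) = 0
2871.4 T = 152156
T ≈ 52.99 °C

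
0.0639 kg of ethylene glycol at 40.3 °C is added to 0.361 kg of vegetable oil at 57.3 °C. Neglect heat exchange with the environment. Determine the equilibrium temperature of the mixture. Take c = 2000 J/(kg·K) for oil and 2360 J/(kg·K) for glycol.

T_f ≈ 54.4 °C

|Q_oil| = |Q_glycol|:
0.361*2000*(57.3 − T) = 0.0639*2360*(T − 40.3)
722(57.3 − T) = 150.8(T − 40.3)
872.8 T = 47448  ⇒  T ≈ 54.36 °C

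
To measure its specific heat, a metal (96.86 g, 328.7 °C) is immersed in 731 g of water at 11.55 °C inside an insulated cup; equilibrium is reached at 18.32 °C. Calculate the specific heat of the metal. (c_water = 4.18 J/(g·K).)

c ≈ 0.688 J/(g·K)

Energy conservation, ΣQ = 0:
96.86·c·(18.32 − 328.7) + 731·4.18·(18.32 − 11.55) = 0
-30063 c = -20686
c = -20686/-30063 ≈ 0.6881 J/(g·K)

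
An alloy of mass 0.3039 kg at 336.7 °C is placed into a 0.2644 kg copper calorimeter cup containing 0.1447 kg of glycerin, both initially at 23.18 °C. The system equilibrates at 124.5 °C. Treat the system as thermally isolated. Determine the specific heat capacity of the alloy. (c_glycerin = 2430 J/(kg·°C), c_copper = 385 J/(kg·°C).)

c ≈ 712 J/(kg·°C)

Net heat exchanged in the isolated system is zero:
0.3039×c×(124.5 − 336.7) + 0.1447×2430×(124.5 − 23.18) + 0.2644×385×(124.5 − 23.18) = 0
-64.49 c = -45940
c = -45940/-64.49 ≈ 712.4 J/(kg·°C)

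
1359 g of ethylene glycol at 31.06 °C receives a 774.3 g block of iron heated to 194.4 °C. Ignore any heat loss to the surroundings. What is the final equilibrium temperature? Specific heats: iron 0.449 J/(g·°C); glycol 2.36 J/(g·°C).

T_f ≈ 47.0 °C

With ΣQ=0 the equilibrium temperature is the m·c-weighted mean:
T_f = (347.66×194.4 + 3207.2×31.06) / (347.66 + 3207.2)
    = 167202 / 3554.9 ≈ 47.03 °C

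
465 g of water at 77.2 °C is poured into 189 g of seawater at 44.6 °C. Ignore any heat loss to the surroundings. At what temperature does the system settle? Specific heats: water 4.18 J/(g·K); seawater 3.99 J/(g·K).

T_f ≈ 68.1 °C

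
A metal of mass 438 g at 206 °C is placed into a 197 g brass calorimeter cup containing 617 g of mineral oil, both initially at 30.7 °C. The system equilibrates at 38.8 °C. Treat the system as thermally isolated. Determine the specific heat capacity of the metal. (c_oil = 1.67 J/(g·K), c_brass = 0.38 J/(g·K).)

Net heat exchanged in the isolated system is zero:
438·c·(38.8 − 206) + 617·1.67·(38.8 − 30.7) + 197·0.38·(38.8 − 30.7) = 0
-73234 c = -8952.5
c = -8952.5/-73234 ≈ 0.1222 J/(g·K)

c ≈ 0.122 J/(g·K)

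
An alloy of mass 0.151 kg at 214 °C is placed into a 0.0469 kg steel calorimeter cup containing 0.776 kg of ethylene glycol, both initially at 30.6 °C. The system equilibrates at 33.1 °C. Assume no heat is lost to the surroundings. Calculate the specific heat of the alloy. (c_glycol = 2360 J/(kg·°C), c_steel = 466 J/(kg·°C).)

c ≈ 170 J/(kg·°C)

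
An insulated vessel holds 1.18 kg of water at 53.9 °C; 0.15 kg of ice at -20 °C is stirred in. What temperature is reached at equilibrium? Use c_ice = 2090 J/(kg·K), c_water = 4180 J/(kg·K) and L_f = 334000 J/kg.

T_f ≈ 37.7 °C

Taking heat into each body as positive, Σ m c ΔT = 0:
warm ice to 0 °C: 0.15×2090×(0 − (-20)) = 6270
  melt ice: 0.15×334000 = 50100
  warm the meltwater: 627 T
  water: 4932.4(T − 53.9)
5559.4 T = 265856 − 56370 = 209486
T ≈ 37.68 °C — above 0 °C, consistent with complete melting.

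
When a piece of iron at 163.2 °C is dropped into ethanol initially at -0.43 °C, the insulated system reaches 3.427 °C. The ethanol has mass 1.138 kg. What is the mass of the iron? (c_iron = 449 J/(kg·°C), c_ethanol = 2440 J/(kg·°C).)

Let T be the final temperature. ΣQ_i = 0:
m·449·(3.427 − 163.2) + 1.138·2440·(3.427 − (-0.43)) = 0
-71738 m = -10710
m = -10710/-71738 ≈ 0.1493 kg

m ≈ 0.149 kg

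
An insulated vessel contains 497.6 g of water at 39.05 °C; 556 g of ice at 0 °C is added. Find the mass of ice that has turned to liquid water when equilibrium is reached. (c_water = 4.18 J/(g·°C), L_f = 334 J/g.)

m_melted ≈ 243 g

Heat available from the water dropping to 0 °C: 497.6×4.18×39.05 = 81223 J.
Fully melting the ice requires m_ice L_f = 556×334 = 185704 J.
Since 81223 < 185704 J, not all the ice melts; equilibrium is at 0 °C.
m_melted×334 = 81223  ⇒  m_melted ≈ 243.2 g.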